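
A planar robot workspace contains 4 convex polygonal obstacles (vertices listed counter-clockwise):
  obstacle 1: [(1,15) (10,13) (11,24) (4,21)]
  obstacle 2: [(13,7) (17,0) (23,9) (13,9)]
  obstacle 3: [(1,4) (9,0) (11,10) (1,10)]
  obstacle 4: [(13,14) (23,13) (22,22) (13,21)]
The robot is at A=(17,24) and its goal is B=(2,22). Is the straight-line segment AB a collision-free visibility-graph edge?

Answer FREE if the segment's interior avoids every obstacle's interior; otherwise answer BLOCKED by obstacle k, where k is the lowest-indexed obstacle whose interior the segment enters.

BLOCKED by obstacle 1

Obstacle 1 [(1,15) (10,13) (11,24) (4,21)]:
  edge (1,15)–(10,13): clear
  edge (10,13)–(11,24): crosses AB
  edge (11,24)–(4,21): crosses AB
  edge (4,21)–(1,15): clear
  → BLOCKED
Obstacle 2 [(13,7) (17,0) (23,9) (13,9)]:
  edge (13,7)–(17,0): clear
  edge (17,0)–(23,9): clear
  edge (23,9)–(13,9): clear
  edge (13,9)–(13,7): clear
  midpoint (19/2,23) outside
  → clear
Obstacle 3 [(1,4) (9,0) (11,10) (1,10)]:
  edge (1,4)–(9,0): clear
  edge (9,0)–(11,10): clear
  edge (11,10)–(1,10): clear
  edge (1,10)–(1,4): clear
  midpoint (19/2,23) outside
  → clear
Obstacle 4 [(13,14) (23,13) (22,22) (13,21)]:
  edge (13,14)–(23,13): clear
  edge (23,13)–(22,22): clear
  edge (22,22)–(13,21): clear
  edge (13,21)–(13,14): clear
  midpoint (19/2,23) outside
  → clear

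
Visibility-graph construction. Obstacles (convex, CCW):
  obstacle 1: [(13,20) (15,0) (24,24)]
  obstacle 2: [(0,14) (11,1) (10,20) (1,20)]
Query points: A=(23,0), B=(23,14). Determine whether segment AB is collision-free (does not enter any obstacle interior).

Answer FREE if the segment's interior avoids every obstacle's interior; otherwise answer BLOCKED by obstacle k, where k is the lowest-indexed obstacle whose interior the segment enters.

FREE

Obstacle 1 [(13,20) (15,0) (24,24)]:
  edge (13,20)–(15,0): clear
  edge (15,0)–(24,24): clear
  edge (24,24)–(13,20): clear
  midpoint (23,7) outside
  → clear
Obstacle 2 [(0,14) (11,1) (10,20) (1,20)]:
  edge (0,14)–(11,1): clear
  edge (11,1)–(10,20): clear
  edge (10,20)–(1,20): clear
  edge (1,20)–(0,14): clear
  midpoint (23,7) outside
  → clear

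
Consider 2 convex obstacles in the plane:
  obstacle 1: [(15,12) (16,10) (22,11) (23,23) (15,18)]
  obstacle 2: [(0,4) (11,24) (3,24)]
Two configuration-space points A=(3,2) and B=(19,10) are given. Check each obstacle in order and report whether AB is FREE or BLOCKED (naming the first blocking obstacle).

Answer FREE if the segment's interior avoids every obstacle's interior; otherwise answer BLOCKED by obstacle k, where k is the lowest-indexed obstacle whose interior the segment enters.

FREE

Obstacle 1 [(15,12) (16,10) (22,11) (23,23) (15,18)]:
  edge (15,12)–(16,10): clear
  edge (16,10)–(22,11): clear
  edge (22,11)–(23,23): clear
  edge (23,23)–(15,18): clear
  edge (15,18)–(15,12): clear
  midpoint (11,6) outside
  → clear
Obstacle 2 [(0,4) (11,24) (3,24)]:
  edge (0,4)–(11,24): clear
  edge (11,24)–(3,24): clear
  edge (3,24)–(0,4): clear
  midpoint (11,6) outside
  → clear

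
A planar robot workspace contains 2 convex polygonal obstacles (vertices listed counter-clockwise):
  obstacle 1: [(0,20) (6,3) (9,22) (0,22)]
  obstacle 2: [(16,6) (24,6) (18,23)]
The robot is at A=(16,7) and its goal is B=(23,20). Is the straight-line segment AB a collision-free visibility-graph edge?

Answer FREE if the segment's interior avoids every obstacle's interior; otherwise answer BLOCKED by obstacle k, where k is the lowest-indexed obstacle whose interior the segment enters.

Obstacle 1 [(0,20) (6,3) (9,22) (0,22)]:
  edge (0,20)–(6,3): clear
  edge (6,3)–(9,22): clear
  edge (9,22)–(0,22): clear
  edge (0,22)–(0,20): clear
  midpoint (39/2,27/2) outside
  → clear
Obstacle 2 [(16,6) (24,6) (18,23)]:
  edge (16,6)–(24,6): clear
  edge (24,6)–(18,23): crosses AB
  edge (18,23)–(16,6): crosses AB
  → BLOCKED

BLOCKED by obstacle 2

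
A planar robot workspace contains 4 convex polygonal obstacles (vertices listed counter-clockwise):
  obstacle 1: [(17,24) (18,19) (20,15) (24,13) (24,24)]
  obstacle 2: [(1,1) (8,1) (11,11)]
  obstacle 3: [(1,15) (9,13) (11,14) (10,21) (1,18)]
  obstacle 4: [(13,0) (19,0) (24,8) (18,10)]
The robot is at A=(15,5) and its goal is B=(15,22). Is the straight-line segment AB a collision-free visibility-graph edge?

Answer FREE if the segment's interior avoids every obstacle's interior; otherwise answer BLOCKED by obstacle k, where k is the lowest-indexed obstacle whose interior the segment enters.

Obstacle 1 [(17,24) (18,19) (20,15) (24,13) (24,24)]:
  edge (17,24)–(18,19): clear
  edge (18,19)–(20,15): clear
  edge (20,15)–(24,13): clear
  edge (24,13)–(24,24): clear
  edge (24,24)–(17,24): clear
  midpoint (15,27/2) outside
  → clear
Obstacle 2 [(1,1) (8,1) (11,11)]:
  edge (1,1)–(8,1): clear
  edge (8,1)–(11,11): clear
  edge (11,11)–(1,1): clear
  midpoint (15,27/2) outside
  → clear
Obstacle 3 [(1,15) (9,13) (11,14) (10,21) (1,18)]:
  edge (1,15)–(9,13): clear
  edge (9,13)–(11,14): clear
  edge (11,14)–(10,21): clear
  edge (10,21)–(1,18): clear
  edge (1,18)–(1,15): clear
  midpoint (15,27/2) outside
  → clear
Obstacle 4 [(13,0) (19,0) (24,8) (18,10)]:
  edge (13,0)–(19,0): clear
  edge (19,0)–(24,8): clear
  edge (24,8)–(18,10): clear
  edge (18,10)–(13,0): clear
  midpoint (15,27/2) outside
  → clear

FREE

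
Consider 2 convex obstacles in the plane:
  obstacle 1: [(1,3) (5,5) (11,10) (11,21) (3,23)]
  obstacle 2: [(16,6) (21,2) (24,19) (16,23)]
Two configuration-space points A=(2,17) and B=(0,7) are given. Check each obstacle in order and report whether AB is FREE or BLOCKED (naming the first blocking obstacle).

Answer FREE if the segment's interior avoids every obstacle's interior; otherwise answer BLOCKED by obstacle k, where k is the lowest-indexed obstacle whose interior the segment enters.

FREE

Obstacle 1 [(1,3) (5,5) (11,10) (11,21) (3,23)]:
  edge (1,3)–(5,5): clear
  edge (5,5)–(11,10): clear
  edge (11,10)–(11,21): clear
  edge (11,21)–(3,23): clear
  edge (3,23)–(1,3): clear
  midpoint (1,12) outside
  → clear
Obstacle 2 [(16,6) (21,2) (24,19) (16,23)]:
  edge (16,6)–(21,2): clear
  edge (21,2)–(24,19): clear
  edge (24,19)–(16,23): clear
  edge (16,23)–(16,6): clear
  midpoint (1,12) outside
  → clear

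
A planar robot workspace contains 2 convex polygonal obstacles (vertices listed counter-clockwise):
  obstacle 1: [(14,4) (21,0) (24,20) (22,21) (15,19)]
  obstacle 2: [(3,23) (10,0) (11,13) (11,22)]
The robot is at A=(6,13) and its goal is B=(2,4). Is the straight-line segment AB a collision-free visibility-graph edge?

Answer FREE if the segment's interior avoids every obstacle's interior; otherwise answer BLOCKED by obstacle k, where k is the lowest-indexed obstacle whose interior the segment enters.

FREE

Obstacle 1 [(14,4) (21,0) (24,20) (22,21) (15,19)]:
  edge (14,4)–(21,0): clear
  edge (21,0)–(24,20): clear
  edge (24,20)–(22,21): clear
  edge (22,21)–(15,19): clear
  edge (15,19)–(14,4): clear
  midpoint (4,17/2) outside
  → clear
Obstacle 2 [(3,23) (10,0) (11,13) (11,22)]:
  edge (3,23)–(10,0): clear
  edge (10,0)–(11,13): clear
  edge (11,13)–(11,22): clear
  edge (11,22)–(3,23): clear
  midpoint (4,17/2) outside
  → clear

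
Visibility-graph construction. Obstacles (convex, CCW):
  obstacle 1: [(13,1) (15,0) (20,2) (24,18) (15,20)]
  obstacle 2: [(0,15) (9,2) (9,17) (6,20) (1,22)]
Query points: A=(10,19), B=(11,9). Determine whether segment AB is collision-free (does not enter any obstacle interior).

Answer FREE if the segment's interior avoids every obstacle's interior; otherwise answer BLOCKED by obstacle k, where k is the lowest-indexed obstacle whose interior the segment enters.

Obstacle 1 [(13,1) (15,0) (20,2) (24,18) (15,20)]:
  edge (13,1)–(15,0): clear
  edge (15,0)–(20,2): clear
  edge (20,2)–(24,18): clear
  edge (24,18)–(15,20): clear
  edge (15,20)–(13,1): clear
  midpoint (21/2,14) outside
  → clear
Obstacle 2 [(0,15) (9,2) (9,17) (6,20) (1,22)]:
  edge (0,15)–(9,2): clear
  edge (9,2)–(9,17): clear
  edge (9,17)–(6,20): clear
  edge (6,20)–(1,22): clear
  edge (1,22)–(0,15): clear
  midpoint (21/2,14) outside
  → clear

FREE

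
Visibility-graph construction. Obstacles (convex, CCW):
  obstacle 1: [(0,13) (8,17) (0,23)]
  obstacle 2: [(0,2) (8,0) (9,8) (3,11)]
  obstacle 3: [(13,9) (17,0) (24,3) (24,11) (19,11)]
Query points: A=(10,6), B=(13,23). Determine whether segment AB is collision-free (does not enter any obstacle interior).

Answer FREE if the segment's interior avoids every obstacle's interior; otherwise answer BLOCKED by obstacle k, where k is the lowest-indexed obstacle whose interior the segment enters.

Obstacle 1 [(0,13) (8,17) (0,23)]:
  edge (0,13)–(8,17): clear
  edge (8,17)–(0,23): clear
  edge (0,23)–(0,13): clear
  midpoint (23/2,29/2) outside
  → clear
Obstacle 2 [(0,2) (8,0) (9,8) (3,11)]:
  edge (0,2)–(8,0): clear
  edge (8,0)–(9,8): clear
  edge (9,8)–(3,11): clear
  edge (3,11)–(0,2): clear
  midpoint (23/2,29/2) outside
  → clear
Obstacle 3 [(13,9) (17,0) (24,3) (24,11) (19,11)]:
  edge (13,9)–(17,0): clear
  edge (17,0)–(24,3): clear
  edge (24,3)–(24,11): clear
  edge (24,11)–(19,11): clear
  edge (19,11)–(13,9): clear
  midpoint (23/2,29/2) outside
  → clear

FREE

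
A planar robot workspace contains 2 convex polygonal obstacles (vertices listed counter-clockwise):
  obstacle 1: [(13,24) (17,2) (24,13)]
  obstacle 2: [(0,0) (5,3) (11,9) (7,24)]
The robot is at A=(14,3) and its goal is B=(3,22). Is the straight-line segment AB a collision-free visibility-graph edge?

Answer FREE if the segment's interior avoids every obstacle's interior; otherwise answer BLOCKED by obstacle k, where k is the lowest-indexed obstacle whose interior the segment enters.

BLOCKED by obstacle 2

Obstacle 1 [(13,24) (17,2) (24,13)]:
  edge (13,24)–(17,2): clear
  edge (17,2)–(24,13): clear
  edge (24,13)–(13,24): clear
  midpoint (17/2,25/2) outside
  → clear
Obstacle 2 [(0,0) (5,3) (11,9) (7,24)]:
  edge (0,0)–(5,3): clear
  edge (5,3)–(11,9): crosses AB
  edge (11,9)–(7,24): clear
  edge (7,24)–(0,0): crosses AB
  → BLOCKED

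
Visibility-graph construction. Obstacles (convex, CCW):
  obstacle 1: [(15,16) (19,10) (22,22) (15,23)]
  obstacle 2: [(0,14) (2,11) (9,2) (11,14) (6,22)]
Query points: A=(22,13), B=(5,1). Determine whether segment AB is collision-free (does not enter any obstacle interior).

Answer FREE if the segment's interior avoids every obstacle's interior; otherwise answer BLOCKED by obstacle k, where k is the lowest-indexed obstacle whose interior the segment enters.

BLOCKED by obstacle 1

Obstacle 1 [(15,16) (19,10) (22,22) (15,23)]:
  edge (15,16)–(19,10): crosses AB
  edge (19,10)–(22,22): crosses AB
  edge (22,22)–(15,23): clear
  edge (15,23)–(15,16): clear
  → BLOCKED
Obstacle 2 [(0,14) (2,11) (9,2) (11,14) (6,22)]:
  edge (0,14)–(2,11): clear
  edge (2,11)–(9,2): crosses AB
  edge (9,2)–(11,14): crosses AB
  edge (11,14)–(6,22): clear
  edge (6,22)–(0,14): clear
  → BLOCKED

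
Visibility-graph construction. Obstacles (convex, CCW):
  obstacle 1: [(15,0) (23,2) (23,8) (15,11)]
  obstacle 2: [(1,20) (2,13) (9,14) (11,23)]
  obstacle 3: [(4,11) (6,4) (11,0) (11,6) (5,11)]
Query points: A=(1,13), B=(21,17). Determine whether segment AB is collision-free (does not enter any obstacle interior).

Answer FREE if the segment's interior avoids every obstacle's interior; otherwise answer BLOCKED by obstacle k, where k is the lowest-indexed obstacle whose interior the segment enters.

BLOCKED by obstacle 2

Obstacle 1 [(15,0) (23,2) (23,8) (15,11)]:
  edge (15,0)–(23,2): clear
  edge (23,2)–(23,8): clear
  edge (23,8)–(15,11): clear
  edge (15,11)–(15,0): clear
  midpoint (11,15) outside
  → clear
Obstacle 2 [(1,20) (2,13) (9,14) (11,23)]:
  edge (1,20)–(2,13): crosses AB
  edge (2,13)–(9,14): clear
  edge (9,14)–(11,23): crosses AB
  edge (11,23)–(1,20): clear
  → BLOCKED
Obstacle 3 [(4,11) (6,4) (11,0) (11,6) (5,11)]:
  edge (4,11)–(6,4): clear
  edge (6,4)–(11,0): clear
  edge (11,0)–(11,6): clear
  edge (11,6)–(5,11): clear
  edge (5,11)–(4,11): clear
  midpoint (11,15) outside
  → clear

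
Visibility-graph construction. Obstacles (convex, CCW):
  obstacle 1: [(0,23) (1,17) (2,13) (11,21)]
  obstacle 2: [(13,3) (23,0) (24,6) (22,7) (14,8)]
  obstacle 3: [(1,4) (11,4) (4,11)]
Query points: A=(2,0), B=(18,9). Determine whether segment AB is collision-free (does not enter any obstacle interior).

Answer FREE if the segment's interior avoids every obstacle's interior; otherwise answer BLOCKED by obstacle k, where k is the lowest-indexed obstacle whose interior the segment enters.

Obstacle 1 [(0,23) (1,17) (2,13) (11,21)]:
  edge (0,23)–(1,17): clear
  edge (1,17)–(2,13): clear
  edge (2,13)–(11,21): clear
  edge (11,21)–(0,23): clear
  midpoint (10,9/2) outside
  → clear
Obstacle 2 [(13,3) (23,0) (24,6) (22,7) (14,8)]:
  edge (13,3)–(23,0): clear
  edge (23,0)–(24,6): clear
  edge (24,6)–(22,7): clear
  edge (22,7)–(14,8): crosses AB
  edge (14,8)–(13,3): crosses AB
  → BLOCKED
Obstacle 3 [(1,4) (11,4) (4,11)]:
  edge (1,4)–(11,4): crosses AB
  edge (11,4)–(4,11): crosses AB
  edge (4,11)–(1,4): clear
  → BLOCKED

BLOCKED by obstacle 2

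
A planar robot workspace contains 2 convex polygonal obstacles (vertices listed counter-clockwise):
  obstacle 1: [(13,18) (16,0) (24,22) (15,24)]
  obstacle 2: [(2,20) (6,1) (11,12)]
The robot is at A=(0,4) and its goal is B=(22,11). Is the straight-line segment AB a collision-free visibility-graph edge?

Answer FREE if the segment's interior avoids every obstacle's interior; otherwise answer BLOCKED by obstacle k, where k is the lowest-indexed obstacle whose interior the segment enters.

Obstacle 1 [(13,18) (16,0) (24,22) (15,24)]:
  edge (13,18)–(16,0): crosses AB
  edge (16,0)–(24,22): crosses AB
  edge (24,22)–(15,24): clear
  edge (15,24)–(13,18): clear
  → BLOCKED
Obstacle 2 [(2,20) (6,1) (11,12)]:
  edge (2,20)–(6,1): crosses AB
  edge (6,1)–(11,12): crosses AB
  edge (11,12)–(2,20): clear
  → BLOCKED

BLOCKED by obstacle 1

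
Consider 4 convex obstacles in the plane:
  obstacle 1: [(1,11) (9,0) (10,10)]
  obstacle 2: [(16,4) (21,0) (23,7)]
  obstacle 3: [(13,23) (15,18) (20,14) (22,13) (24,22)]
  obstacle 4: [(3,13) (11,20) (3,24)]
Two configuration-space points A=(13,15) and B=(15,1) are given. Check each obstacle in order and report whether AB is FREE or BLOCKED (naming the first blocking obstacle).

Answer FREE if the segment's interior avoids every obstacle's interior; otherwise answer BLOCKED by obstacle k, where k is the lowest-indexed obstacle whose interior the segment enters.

FREE

Obstacle 1 [(1,11) (9,0) (10,10)]:
  edge (1,11)–(9,0): clear
  edge (9,0)–(10,10): clear
  edge (10,10)–(1,11): clear
  midpoint (14,8) outside
  → clear
Obstacle 2 [(16,4) (21,0) (23,7)]:
  edge (16,4)–(21,0): clear
  edge (21,0)–(23,7): clear
  edge (23,7)–(16,4): clear
  midpoint (14,8) outside
  → clear
Obstacle 3 [(13,23) (15,18) (20,14) (22,13) (24,22)]:
  edge (13,23)–(15,18): clear
  edge (15,18)–(20,14): clear
  edge (20,14)–(22,13): clear
  edge (22,13)–(24,22): clear
  edge (24,22)–(13,23): clear
  midpoint (14,8) outside
  → clear
Obstacle 4 [(3,13) (11,20) (3,24)]:
  edge (3,13)–(11,20): clear
  edge (11,20)–(3,24): clear
  edge (3,24)–(3,13): clear
  midpoint (14,8) outside
  → clear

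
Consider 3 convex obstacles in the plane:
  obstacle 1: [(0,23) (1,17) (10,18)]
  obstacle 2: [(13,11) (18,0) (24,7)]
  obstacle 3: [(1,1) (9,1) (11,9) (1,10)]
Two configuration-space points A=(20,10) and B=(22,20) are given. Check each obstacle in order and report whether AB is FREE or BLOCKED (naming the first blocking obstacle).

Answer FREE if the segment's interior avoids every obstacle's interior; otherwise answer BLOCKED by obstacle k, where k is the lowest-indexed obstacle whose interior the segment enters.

Obstacle 1 [(0,23) (1,17) (10,18)]:
  edge (0,23)–(1,17): clear
  edge (1,17)–(10,18): clear
  edge (10,18)–(0,23): clear
  midpoint (21,15) outside
  → clear
Obstacle 2 [(13,11) (18,0) (24,7)]:
  edge (13,11)–(18,0): clear
  edge (18,0)–(24,7): clear
  edge (24,7)–(13,11): clear
  midpoint (21,15) outside
  → clear
Obstacle 3 [(1,1) (9,1) (11,9) (1,10)]:
  edge (1,1)–(9,1): clear
  edge (9,1)–(11,9): clear
  edge (11,9)–(1,10): clear
  edge (1,10)–(1,1): clear
  midpoint (21,15) outside
  → clear

FREE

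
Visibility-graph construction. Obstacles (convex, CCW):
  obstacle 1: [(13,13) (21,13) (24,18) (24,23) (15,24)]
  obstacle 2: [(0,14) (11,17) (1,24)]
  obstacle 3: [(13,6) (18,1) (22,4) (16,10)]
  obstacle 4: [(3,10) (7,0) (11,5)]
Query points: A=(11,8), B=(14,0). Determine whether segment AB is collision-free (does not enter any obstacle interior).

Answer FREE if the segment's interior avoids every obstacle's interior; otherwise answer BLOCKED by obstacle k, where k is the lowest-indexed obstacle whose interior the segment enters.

Obstacle 1 [(13,13) (21,13) (24,18) (24,23) (15,24)]:
  edge (13,13)–(21,13): clear
  edge (21,13)–(24,18): clear
  edge (24,18)–(24,23): clear
  edge (24,23)–(15,24): clear
  edge (15,24)–(13,13): clear
  midpoint (25/2,4) outside
  → clear
Obstacle 2 [(0,14) (11,17) (1,24)]:
  edge (0,14)–(11,17): clear
  edge (11,17)–(1,24): clear
  edge (1,24)–(0,14): clear
  midpoint (25/2,4) outside
  → clear
Obstacle 3 [(13,6) (18,1) (22,4) (16,10)]:
  edge (13,6)–(18,1): clear
  edge (18,1)–(22,4): clear
  edge (22,4)–(16,10): clear
  edge (16,10)–(13,6): clear
  midpoint (25/2,4) outside
  → clear
Obstacle 4 [(3,10) (7,0) (11,5)]:
  edge (3,10)–(7,0): clear
  edge (7,0)–(11,5): clear
  edge (11,5)–(3,10): clear
  midpoint (25/2,4) outside
  → clear

FREE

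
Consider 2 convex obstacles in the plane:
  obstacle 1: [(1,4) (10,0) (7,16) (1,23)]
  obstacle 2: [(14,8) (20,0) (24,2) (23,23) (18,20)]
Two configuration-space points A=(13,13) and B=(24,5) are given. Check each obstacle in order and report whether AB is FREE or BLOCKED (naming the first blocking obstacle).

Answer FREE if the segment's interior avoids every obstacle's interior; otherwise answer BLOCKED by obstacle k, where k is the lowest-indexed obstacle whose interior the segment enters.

BLOCKED by obstacle 2

Obstacle 1 [(1,4) (10,0) (7,16) (1,23)]:
  edge (1,4)–(10,0): clear
  edge (10,0)–(7,16): clear
  edge (7,16)–(1,23): clear
  edge (1,23)–(1,4): clear
  midpoint (37/2,9) outside
  → clear
Obstacle 2 [(14,8) (20,0) (24,2) (23,23) (18,20)]:
  edge (14,8)–(20,0): clear
  edge (20,0)–(24,2): clear
  edge (24,2)–(23,23): crosses AB
  edge (23,23)–(18,20): clear
  edge (18,20)–(14,8): crosses AB
  → BLOCKED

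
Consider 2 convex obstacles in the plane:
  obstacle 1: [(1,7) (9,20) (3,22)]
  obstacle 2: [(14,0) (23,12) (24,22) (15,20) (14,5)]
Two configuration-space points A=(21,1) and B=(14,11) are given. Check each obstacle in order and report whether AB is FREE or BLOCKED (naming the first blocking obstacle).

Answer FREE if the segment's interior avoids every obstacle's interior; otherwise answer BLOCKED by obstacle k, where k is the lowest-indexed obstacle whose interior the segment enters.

Obstacle 1 [(1,7) (9,20) (3,22)]:
  edge (1,7)–(9,20): clear
  edge (9,20)–(3,22): clear
  edge (3,22)–(1,7): clear
  midpoint (35/2,6) outside
  → clear
Obstacle 2 [(14,0) (23,12) (24,22) (15,20) (14,5)]:
  edge (14,0)–(23,12): crosses AB
  edge (23,12)–(24,22): clear
  edge (24,22)–(15,20): clear
  edge (15,20)–(14,5): crosses AB
  edge (14,5)–(14,0): clear
  → BLOCKED

BLOCKED by obstacle 2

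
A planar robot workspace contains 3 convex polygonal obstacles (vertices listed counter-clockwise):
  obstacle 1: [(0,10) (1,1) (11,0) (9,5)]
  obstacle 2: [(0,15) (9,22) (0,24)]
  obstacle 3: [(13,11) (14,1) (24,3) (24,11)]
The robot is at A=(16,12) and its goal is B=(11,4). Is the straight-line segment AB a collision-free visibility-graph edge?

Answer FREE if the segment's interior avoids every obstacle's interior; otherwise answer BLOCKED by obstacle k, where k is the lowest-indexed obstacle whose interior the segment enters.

Obstacle 1 [(0,10) (1,1) (11,0) (9,5)]:
  edge (0,10)–(1,1): clear
  edge (1,1)–(11,0): clear
  edge (11,0)–(9,5): clear
  edge (9,5)–(0,10): clear
  midpoint (27/2,8) outside
  → clear
Obstacle 2 [(0,15) (9,22) (0,24)]:
  edge (0,15)–(9,22): clear
  edge (9,22)–(0,24): clear
  edge (0,24)–(0,15): clear
  midpoint (27/2,8) outside
  → clear
Obstacle 3 [(13,11) (14,1) (24,3) (24,11)]:
  edge (13,11)–(14,1): crosses AB
  edge (14,1)–(24,3): clear
  edge (24,3)–(24,11): clear
  edge (24,11)–(13,11): crosses AB
  → BLOCKED

BLOCKED by obstacle 3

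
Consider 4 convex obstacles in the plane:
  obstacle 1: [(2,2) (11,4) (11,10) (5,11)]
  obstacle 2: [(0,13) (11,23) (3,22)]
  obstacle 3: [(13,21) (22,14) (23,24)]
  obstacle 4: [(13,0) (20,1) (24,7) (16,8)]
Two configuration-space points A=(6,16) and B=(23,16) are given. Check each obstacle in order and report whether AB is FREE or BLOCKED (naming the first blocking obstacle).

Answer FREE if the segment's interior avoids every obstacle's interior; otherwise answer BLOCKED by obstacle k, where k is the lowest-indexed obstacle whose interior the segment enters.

BLOCKED by obstacle 3

Obstacle 1 [(2,2) (11,4) (11,10) (5,11)]:
  edge (2,2)–(11,4): clear
  edge (11,4)–(11,10): clear
  edge (11,10)–(5,11): clear
  edge (5,11)–(2,2): clear
  midpoint (29/2,16) outside
  → clear
Obstacle 2 [(0,13) (11,23) (3,22)]:
  edge (0,13)–(11,23): clear
  edge (11,23)–(3,22): clear
  edge (3,22)–(0,13): clear
  midpoint (29/2,16) outside
  → clear
Obstacle 3 [(13,21) (22,14) (23,24)]:
  edge (13,21)–(22,14): crosses AB
  edge (22,14)–(23,24): crosses AB
  edge (23,24)–(13,21): clear
  → BLOCKED
Obstacle 4 [(13,0) (20,1) (24,7) (16,8)]:
  edge (13,0)–(20,1): clear
  edge (20,1)–(24,7): clear
  edge (24,7)–(16,8): clear
  edge (16,8)–(13,0): clear
  midpoint (29/2,16) outside
  → clear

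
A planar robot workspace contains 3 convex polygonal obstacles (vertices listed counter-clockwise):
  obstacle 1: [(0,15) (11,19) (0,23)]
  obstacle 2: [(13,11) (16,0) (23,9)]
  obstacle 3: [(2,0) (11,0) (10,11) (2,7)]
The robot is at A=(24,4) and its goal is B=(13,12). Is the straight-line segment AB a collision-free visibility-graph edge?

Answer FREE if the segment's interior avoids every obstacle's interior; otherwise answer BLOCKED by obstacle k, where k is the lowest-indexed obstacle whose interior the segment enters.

Obstacle 1 [(0,15) (11,19) (0,23)]:
  edge (0,15)–(11,19): clear
  edge (11,19)–(0,23): clear
  edge (0,23)–(0,15): clear
  midpoint (37/2,8) outside
  → clear
Obstacle 2 [(13,11) (16,0) (23,9)]:
  edge (13,11)–(16,0): clear
  edge (16,0)–(23,9): crosses AB
  edge (23,9)–(13,11): crosses AB
  → BLOCKED
Obstacle 3 [(2,0) (11,0) (10,11) (2,7)]:
  edge (2,0)–(11,0): clear
  edge (11,0)–(10,11): clear
  edge (10,11)–(2,7): clear
  edge (2,7)–(2,0): clear
  midpoint (37/2,8) outside
  → clear

BLOCKED by obstacle 2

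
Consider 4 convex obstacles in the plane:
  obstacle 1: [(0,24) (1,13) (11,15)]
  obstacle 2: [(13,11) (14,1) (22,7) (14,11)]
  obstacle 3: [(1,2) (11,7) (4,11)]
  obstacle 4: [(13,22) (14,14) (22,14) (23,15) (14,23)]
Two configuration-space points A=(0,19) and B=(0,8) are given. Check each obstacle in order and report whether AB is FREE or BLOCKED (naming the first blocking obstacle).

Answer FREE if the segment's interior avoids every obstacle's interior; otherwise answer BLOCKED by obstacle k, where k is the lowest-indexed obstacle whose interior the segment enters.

FREE

Obstacle 1 [(0,24) (1,13) (11,15)]:
  edge (0,24)–(1,13): clear
  edge (1,13)–(11,15): clear
  edge (11,15)–(0,24): clear
  midpoint (0,27/2) outside
  → clear
Obstacle 2 [(13,11) (14,1) (22,7) (14,11)]:
  edge (13,11)–(14,1): clear
  edge (14,1)–(22,7): clear
  edge (22,7)–(14,11): clear
  edge (14,11)–(13,11): clear
  midpoint (0,27/2) outside
  → clear
Obstacle 3 [(1,2) (11,7) (4,11)]:
  edge (1,2)–(11,7): clear
  edge (11,7)–(4,11): clear
  edge (4,11)–(1,2): clear
  midpoint (0,27/2) outside
  → clear
Obstacle 4 [(13,22) (14,14) (22,14) (23,15) (14,23)]:
  edge (13,22)–(14,14): clear
  edge (14,14)–(22,14): clear
  edge (22,14)–(23,15): clear
  edge (23,15)–(14,23): clear
  edge (14,23)–(13,22): clear
  midpoint (0,27/2) outside
  → clear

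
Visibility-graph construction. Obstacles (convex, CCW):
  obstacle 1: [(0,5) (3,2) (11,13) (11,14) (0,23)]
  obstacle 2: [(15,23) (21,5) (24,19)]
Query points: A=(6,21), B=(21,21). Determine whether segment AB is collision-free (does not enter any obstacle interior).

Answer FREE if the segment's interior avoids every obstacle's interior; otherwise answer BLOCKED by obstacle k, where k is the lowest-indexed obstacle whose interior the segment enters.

Obstacle 1 [(0,5) (3,2) (11,13) (11,14) (0,23)]:
  edge (0,5)–(3,2): clear
  edge (3,2)–(11,13): clear
  edge (11,13)–(11,14): clear
  edge (11,14)–(0,23): clear
  edge (0,23)–(0,5): clear
  midpoint (27/2,21) outside
  → clear
Obstacle 2 [(15,23) (21,5) (24,19)]:
  edge (15,23)–(21,5): crosses AB
  edge (21,5)–(24,19): clear
  edge (24,19)–(15,23): crosses AB
  → BLOCKED

BLOCKED by obstacle 2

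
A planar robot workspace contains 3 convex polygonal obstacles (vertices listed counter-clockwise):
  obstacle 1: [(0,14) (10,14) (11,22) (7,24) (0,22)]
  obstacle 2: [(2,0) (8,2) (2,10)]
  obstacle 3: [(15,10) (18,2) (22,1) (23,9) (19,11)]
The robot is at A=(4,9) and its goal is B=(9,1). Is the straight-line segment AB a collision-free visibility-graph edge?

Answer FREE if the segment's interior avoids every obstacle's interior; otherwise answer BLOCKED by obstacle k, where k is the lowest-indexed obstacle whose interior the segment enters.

FREE

Obstacle 1 [(0,14) (10,14) (11,22) (7,24) (0,22)]:
  edge (0,14)–(10,14): clear
  edge (10,14)–(11,22): clear
  edge (11,22)–(7,24): clear
  edge (7,24)–(0,22): clear
  edge (0,22)–(0,14): clear
  midpoint (13/2,5) outside
  → clear
Obstacle 2 [(2,0) (8,2) (2,10)]:
  edge (2,0)–(8,2): clear
  edge (8,2)–(2,10): clear
  edge (2,10)–(2,0): clear
  midpoint (13/2,5) outside
  → clear
Obstacle 3 [(15,10) (18,2) (22,1) (23,9) (19,11)]:
  edge (15,10)–(18,2): clear
  edge (18,2)–(22,1): clear
  edge (22,1)–(23,9): clear
  edge (23,9)–(19,11): clear
  edge (19,11)–(15,10): clear
  midpoint (13/2,5) outside
  → clear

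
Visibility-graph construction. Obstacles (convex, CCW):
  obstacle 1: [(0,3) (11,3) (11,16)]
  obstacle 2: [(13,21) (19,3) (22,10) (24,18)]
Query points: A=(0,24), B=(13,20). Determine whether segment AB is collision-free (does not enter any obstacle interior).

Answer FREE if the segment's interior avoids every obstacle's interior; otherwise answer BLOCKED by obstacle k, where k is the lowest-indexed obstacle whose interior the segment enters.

Obstacle 1 [(0,3) (11,3) (11,16)]:
  edge (0,3)–(11,3): clear
  edge (11,3)–(11,16): clear
  edge (11,16)–(0,3): clear
  midpoint (13/2,22) outside
  → clear
Obstacle 2 [(13,21) (19,3) (22,10) (24,18)]:
  edge (13,21)–(19,3): clear
  edge (19,3)–(22,10): clear
  edge (22,10)–(24,18): clear
  edge (24,18)–(13,21): clear
  midpoint (13/2,22) outside
  → clear

FREE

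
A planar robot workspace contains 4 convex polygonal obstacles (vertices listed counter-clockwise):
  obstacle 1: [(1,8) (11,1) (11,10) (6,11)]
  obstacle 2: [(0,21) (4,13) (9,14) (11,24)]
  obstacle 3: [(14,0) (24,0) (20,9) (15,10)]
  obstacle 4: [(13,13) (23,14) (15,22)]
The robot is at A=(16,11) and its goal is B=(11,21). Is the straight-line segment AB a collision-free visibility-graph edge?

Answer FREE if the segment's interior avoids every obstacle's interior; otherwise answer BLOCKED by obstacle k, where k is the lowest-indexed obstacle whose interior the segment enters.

Obstacle 1 [(1,8) (11,1) (11,10) (6,11)]:
  edge (1,8)–(11,1): clear
  edge (11,1)–(11,10): clear
  edge (11,10)–(6,11): clear
  edge (6,11)–(1,8): clear
  midpoint (27/2,16) outside
  → clear
Obstacle 2 [(0,21) (4,13) (9,14) (11,24)]:
  edge (0,21)–(4,13): clear
  edge (4,13)–(9,14): clear
  edge (9,14)–(11,24): clear
  edge (11,24)–(0,21): clear
  midpoint (27/2,16) outside
  → clear
Obstacle 3 [(14,0) (24,0) (20,9) (15,10)]:
  edge (14,0)–(24,0): clear
  edge (24,0)–(20,9): clear
  edge (20,9)–(15,10): clear
  edge (15,10)–(14,0): clear
  midpoint (27/2,16) outside
  → clear
Obstacle 4 [(13,13) (23,14) (15,22)]:
  edge (13,13)–(23,14): crosses AB
  edge (23,14)–(15,22): clear
  edge (15,22)–(13,13): crosses AB
  → BLOCKED

BLOCKED by obstacle 4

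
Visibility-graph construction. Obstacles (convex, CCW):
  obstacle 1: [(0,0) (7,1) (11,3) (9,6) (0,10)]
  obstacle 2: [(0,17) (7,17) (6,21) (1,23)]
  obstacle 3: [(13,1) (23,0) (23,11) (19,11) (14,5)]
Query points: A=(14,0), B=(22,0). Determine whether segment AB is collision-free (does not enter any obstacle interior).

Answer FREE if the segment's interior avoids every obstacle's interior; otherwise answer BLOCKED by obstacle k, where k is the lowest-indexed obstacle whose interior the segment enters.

FREE

Obstacle 1 [(0,0) (7,1) (11,3) (9,6) (0,10)]:
  edge (0,0)–(7,1): clear
  edge (7,1)–(11,3): clear
  edge (11,3)–(9,6): clear
  edge (9,6)–(0,10): clear
  edge (0,10)–(0,0): clear
  midpoint (18,0) outside
  → clear
Obstacle 2 [(0,17) (7,17) (6,21) (1,23)]:
  edge (0,17)–(7,17): clear
  edge (7,17)–(6,21): clear
  edge (6,21)–(1,23): clear
  edge (1,23)–(0,17): clear
  midpoint (18,0) outside
  → clear
Obstacle 3 [(13,1) (23,0) (23,11) (19,11) (14,5)]:
  edge (13,1)–(23,0): clear
  edge (23,0)–(23,11): clear
  edge (23,11)–(19,11): clear
  edge (19,11)–(14,5): clear
  edge (14,5)–(13,1): clear
  midpoint (18,0) outside
  → clear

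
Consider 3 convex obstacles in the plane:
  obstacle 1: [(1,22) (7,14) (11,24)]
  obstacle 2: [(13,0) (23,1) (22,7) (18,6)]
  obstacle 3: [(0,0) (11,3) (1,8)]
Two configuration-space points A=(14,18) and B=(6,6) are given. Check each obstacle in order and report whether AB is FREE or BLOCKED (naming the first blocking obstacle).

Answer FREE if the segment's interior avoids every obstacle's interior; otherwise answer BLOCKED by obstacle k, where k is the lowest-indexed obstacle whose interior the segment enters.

Obstacle 1 [(1,22) (7,14) (11,24)]:
  edge (1,22)–(7,14): clear
  edge (7,14)–(11,24): clear
  edge (11,24)–(1,22): clear
  midpoint (10,12) outside
  → clear
Obstacle 2 [(13,0) (23,1) (22,7) (18,6)]:
  edge (13,0)–(23,1): clear
  edge (23,1)–(22,7): clear
  edge (22,7)–(18,6): clear
  edge (18,6)–(13,0): clear
  midpoint (10,12) outside
  → clear
Obstacle 3 [(0,0) (11,3) (1,8)]:
  edge (0,0)–(11,3): clear
  edge (11,3)–(1,8): clear
  edge (1,8)–(0,0): clear
  midpoint (10,12) outside
  → clear

FREE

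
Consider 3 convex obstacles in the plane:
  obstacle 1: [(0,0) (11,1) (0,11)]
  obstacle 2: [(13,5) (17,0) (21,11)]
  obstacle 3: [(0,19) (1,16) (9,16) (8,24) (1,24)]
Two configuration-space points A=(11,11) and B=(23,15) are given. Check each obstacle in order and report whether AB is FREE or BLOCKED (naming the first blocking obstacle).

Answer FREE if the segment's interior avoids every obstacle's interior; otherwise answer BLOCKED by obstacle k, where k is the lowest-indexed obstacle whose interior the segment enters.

FREE

Obstacle 1 [(0,0) (11,1) (0,11)]:
  edge (0,0)–(11,1): clear
  edge (11,1)–(0,11): clear
  edge (0,11)–(0,0): clear
  midpoint (17,13) outside
  → clear
Obstacle 2 [(13,5) (17,0) (21,11)]:
  edge (13,5)–(17,0): clear
  edge (17,0)–(21,11): clear
  edge (21,11)–(13,5): clear
  midpoint (17,13) outside
  → clear
Obstacle 3 [(0,19) (1,16) (9,16) (8,24) (1,24)]:
  edge (0,19)–(1,16): clear
  edge (1,16)–(9,16): clear
  edge (9,16)–(8,24): clear
  edge (8,24)–(1,24): clear
  edge (1,24)–(0,19): clear
  midpoint (17,13) outside
  → clear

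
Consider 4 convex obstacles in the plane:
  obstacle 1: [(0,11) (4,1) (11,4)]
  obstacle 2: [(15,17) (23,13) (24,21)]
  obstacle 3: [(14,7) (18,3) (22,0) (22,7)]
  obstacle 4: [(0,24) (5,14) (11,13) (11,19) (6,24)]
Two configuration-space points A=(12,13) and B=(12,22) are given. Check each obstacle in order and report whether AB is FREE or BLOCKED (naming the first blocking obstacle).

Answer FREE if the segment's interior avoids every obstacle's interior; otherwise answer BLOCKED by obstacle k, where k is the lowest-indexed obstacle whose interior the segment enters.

Obstacle 1 [(0,11) (4,1) (11,4)]:
  edge (0,11)–(4,1): clear
  edge (4,1)–(11,4): clear
  edge (11,4)–(0,11): clear
  midpoint (12,35/2) outside
  → clear
Obstacle 2 [(15,17) (23,13) (24,21)]:
  edge (15,17)–(23,13): clear
  edge (23,13)–(24,21): clear
  edge (24,21)–(15,17): clear
  midpoint (12,35/2) outside
  → clear
Obstacle 3 [(14,7) (18,3) (22,0) (22,7)]:
  edge (14,7)–(18,3): clear
  edge (18,3)–(22,0): clear
  edge (22,0)–(22,7): clear
  edge (22,7)–(14,7): clear
  midpoint (12,35/2) outside
  → clear
Obstacle 4 [(0,24) (5,14) (11,13) (11,19) (6,24)]:
  edge (0,24)–(5,14): clear
  edge (5,14)–(11,13): clear
  edge (11,13)–(11,19): clear
  edge (11,19)–(6,24): clear
  edge (6,24)–(0,24): clear
  midpoint (12,35/2) outside
  → clear

FREE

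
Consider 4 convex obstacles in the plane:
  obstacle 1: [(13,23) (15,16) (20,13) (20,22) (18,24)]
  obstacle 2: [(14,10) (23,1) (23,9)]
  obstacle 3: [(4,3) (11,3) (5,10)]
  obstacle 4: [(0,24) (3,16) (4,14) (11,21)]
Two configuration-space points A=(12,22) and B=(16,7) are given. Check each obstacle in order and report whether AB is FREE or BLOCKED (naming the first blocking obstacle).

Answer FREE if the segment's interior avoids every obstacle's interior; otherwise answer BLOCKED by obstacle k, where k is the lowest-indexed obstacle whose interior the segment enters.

BLOCKED by obstacle 2

Obstacle 1 [(13,23) (15,16) (20,13) (20,22) (18,24)]:
  edge (13,23)–(15,16): clear
  edge (15,16)–(20,13): clear
  edge (20,13)–(20,22): clear
  edge (20,22)–(18,24): clear
  edge (18,24)–(13,23): clear
  midpoint (14,29/2) outside
  → clear
Obstacle 2 [(14,10) (23,1) (23,9)]:
  edge (14,10)–(23,1): crosses AB
  edge (23,1)–(23,9): clear
  edge (23,9)–(14,10): crosses AB
  → BLOCKED
Obstacle 3 [(4,3) (11,3) (5,10)]:
  edge (4,3)–(11,3): clear
  edge (11,3)–(5,10): clear
  edge (5,10)–(4,3): clear
  midpoint (14,29/2) outside
  → clear
Obstacle 4 [(0,24) (3,16) (4,14) (11,21)]:
  edge (0,24)–(3,16): clear
  edge (3,16)–(4,14): clear
  edge (4,14)–(11,21): clear
  edge (11,21)–(0,24): clear
  midpoint (14,29/2) outside
  → clear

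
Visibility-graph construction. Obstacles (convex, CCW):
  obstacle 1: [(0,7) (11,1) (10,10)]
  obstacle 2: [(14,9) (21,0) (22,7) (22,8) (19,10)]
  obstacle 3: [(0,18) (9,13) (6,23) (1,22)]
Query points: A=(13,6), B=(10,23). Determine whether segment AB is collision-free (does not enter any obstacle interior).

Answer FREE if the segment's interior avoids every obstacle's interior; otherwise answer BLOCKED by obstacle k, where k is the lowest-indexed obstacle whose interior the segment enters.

Obstacle 1 [(0,7) (11,1) (10,10)]:
  edge (0,7)–(11,1): clear
  edge (11,1)–(10,10): clear
  edge (10,10)–(0,7): clear
  midpoint (23/2,29/2) outside
  → clear
Obstacle 2 [(14,9) (21,0) (22,7) (22,8) (19,10)]:
  edge (14,9)–(21,0): clear
  edge (21,0)–(22,7): clear
  edge (22,7)–(22,8): clear
  edge (22,8)–(19,10): clear
  edge (19,10)–(14,9): clear
  midpoint (23/2,29/2) outside
  → clear
Obstacle 3 [(0,18) (9,13) (6,23) (1,22)]:
  edge (0,18)–(9,13): clear
  edge (9,13)–(6,23): clear
  edge (6,23)–(1,22): clear
  edge (1,22)–(0,18): clear
  midpoint (23/2,29/2) outside
  → clear

FREE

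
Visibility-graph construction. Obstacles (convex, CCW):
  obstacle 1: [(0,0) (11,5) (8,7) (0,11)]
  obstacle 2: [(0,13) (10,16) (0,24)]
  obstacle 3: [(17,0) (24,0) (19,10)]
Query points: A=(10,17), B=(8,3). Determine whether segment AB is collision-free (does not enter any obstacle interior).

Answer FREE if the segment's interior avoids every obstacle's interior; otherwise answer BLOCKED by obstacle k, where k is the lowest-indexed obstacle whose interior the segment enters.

Obstacle 1 [(0,0) (11,5) (8,7) (0,11)]:
  edge (0,0)–(11,5): crosses AB
  edge (11,5)–(8,7): crosses AB
  edge (8,7)–(0,11): clear
  edge (0,11)–(0,0): clear
  → BLOCKED
Obstacle 2 [(0,13) (10,16) (0,24)]:
  edge (0,13)–(10,16): crosses AB
  edge (10,16)–(0,24): crosses AB
  edge (0,24)–(0,13): clear
  → BLOCKED
Obstacle 3 [(17,0) (24,0) (19,10)]:
  edge (17,0)–(24,0): clear
  edge (24,0)–(19,10): clear
  edge (19,10)–(17,0): clear
  midpoint (9,10) outside
  → clear

BLOCKED by obstacle 1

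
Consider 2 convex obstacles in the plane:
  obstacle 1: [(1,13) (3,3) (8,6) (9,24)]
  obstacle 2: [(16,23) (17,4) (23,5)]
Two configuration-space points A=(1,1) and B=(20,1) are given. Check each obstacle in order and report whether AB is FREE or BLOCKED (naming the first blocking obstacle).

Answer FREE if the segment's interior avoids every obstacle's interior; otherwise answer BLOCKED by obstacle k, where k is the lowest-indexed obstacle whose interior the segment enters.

FREE

Obstacle 1 [(1,13) (3,3) (8,6) (9,24)]:
  edge (1,13)–(3,3): clear
  edge (3,3)–(8,6): clear
  edge (8,6)–(9,24): clear
  edge (9,24)–(1,13): clear
  midpoint (21/2,1) outside
  → clear
Obstacle 2 [(16,23) (17,4) (23,5)]:
  edge (16,23)–(17,4): clear
  edge (17,4)–(23,5): clear
  edge (23,5)–(16,23): clear
  midpoint (21/2,1) outside
  → clear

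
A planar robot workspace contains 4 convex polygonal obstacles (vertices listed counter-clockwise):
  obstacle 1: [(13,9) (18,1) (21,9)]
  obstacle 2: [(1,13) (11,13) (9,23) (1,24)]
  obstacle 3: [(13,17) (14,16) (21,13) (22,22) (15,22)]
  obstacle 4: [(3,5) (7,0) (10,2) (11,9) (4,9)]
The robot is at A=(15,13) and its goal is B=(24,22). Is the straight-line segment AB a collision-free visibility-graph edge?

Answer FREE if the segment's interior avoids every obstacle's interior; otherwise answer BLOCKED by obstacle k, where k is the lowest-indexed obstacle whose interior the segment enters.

BLOCKED by obstacle 3

Obstacle 1 [(13,9) (18,1) (21,9)]:
  edge (13,9)–(18,1): clear
  edge (18,1)–(21,9): clear
  edge (21,9)–(13,9): clear
  midpoint (39/2,35/2) outside
  → clear
Obstacle 2 [(1,13) (11,13) (9,23) (1,24)]:
  edge (1,13)–(11,13): clear
  edge (11,13)–(9,23): clear
  edge (9,23)–(1,24): clear
  edge (1,24)–(1,13): clear
  midpoint (39/2,35/2) outside
  → clear
Obstacle 3 [(13,17) (14,16) (21,13) (22,22) (15,22)]:
  edge (13,17)–(14,16): clear
  edge (14,16)–(21,13): crosses AB
  edge (21,13)–(22,22): crosses AB
  edge (22,22)–(15,22): clear
  edge (15,22)–(13,17): clear
  → BLOCKED
Obstacle 4 [(3,5) (7,0) (10,2) (11,9) (4,9)]:
  edge (3,5)–(7,0): clear
  edge (7,0)–(10,2): clear
  edge (10,2)–(11,9): clear
  edge (11,9)–(4,9): clear
  edge (4,9)–(3,5): clear
  midpoint (39/2,35/2) outside
  → clear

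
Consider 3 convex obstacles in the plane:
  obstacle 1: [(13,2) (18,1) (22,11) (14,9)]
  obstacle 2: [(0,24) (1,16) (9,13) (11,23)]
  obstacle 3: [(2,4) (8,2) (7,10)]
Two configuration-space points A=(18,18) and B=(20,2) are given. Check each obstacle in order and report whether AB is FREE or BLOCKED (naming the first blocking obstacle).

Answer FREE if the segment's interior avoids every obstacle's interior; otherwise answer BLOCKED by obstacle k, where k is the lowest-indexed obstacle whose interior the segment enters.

BLOCKED by obstacle 1

Obstacle 1 [(13,2) (18,1) (22,11) (14,9)]:
  edge (13,2)–(18,1): clear
  edge (18,1)–(22,11): crosses AB
  edge (22,11)–(14,9): crosses AB
  edge (14,9)–(13,2): clear
  → BLOCKED
Obstacle 2 [(0,24) (1,16) (9,13) (11,23)]:
  edge (0,24)–(1,16): clear
  edge (1,16)–(9,13): clear
  edge (9,13)–(11,23): clear
  edge (11,23)–(0,24): clear
  midpoint (19,10) outside
  → clear
Obstacle 3 [(2,4) (8,2) (7,10)]:
  edge (2,4)–(8,2): clear
  edge (8,2)–(7,10): clear
  edge (7,10)–(2,4): clear
  midpoint (19,10) outside
  → clear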